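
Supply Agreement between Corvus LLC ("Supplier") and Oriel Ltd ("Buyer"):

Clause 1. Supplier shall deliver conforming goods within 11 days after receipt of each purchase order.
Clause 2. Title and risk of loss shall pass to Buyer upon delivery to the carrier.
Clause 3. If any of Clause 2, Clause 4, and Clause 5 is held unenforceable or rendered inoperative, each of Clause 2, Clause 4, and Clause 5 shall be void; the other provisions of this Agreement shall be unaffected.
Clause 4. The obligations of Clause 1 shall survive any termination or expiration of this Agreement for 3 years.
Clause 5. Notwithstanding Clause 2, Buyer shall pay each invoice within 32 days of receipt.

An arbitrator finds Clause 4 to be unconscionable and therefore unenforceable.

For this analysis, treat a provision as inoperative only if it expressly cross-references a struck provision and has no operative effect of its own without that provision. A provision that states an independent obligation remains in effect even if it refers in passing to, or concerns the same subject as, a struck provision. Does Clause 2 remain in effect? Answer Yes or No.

No

Clause 4 is struck. No other provision's operative terms depend on Clause 4. Clause 3 declares Clause 2, Clause 4, and Clause 5 mutually dependent; since one of them has fallen, all of them are of no effect. That brings down Clause 2 and Clause 5 as well. The remainder continues in force under Clause 3. The provisions still in force are Clause 1 and Clause 3. Clause 2 is among the inoperative provisions, so the answer is no.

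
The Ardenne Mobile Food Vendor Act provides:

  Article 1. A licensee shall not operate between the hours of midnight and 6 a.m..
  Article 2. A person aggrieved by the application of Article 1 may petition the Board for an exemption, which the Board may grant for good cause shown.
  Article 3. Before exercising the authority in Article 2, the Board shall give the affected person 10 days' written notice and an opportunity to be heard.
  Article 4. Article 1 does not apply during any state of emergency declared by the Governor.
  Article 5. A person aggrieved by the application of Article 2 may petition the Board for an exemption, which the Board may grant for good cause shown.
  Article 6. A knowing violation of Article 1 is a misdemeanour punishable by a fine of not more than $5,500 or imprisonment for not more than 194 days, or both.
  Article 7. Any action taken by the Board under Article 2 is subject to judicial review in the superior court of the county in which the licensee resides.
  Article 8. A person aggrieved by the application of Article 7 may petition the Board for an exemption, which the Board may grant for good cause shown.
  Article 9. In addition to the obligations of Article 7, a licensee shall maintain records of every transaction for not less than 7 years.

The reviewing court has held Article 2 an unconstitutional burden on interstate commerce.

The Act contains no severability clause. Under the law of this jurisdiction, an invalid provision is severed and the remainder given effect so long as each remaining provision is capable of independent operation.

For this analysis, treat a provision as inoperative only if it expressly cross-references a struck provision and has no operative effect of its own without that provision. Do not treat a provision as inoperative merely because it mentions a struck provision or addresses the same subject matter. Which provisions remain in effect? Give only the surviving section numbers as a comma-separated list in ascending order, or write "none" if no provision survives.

1, 4, 6, 9

Article 2 is struck. Article 3 operates only by reference to Article 2, so it falls with Article 2. The only function of Article 5 is the exemption procedure for Article 2, so it cannot stand once Article 2 is removed. The only function of Article 7 is the judicial-review right for Article 2, so it cannot stand once Article 2 is removed. The only function of Article 8 is the exemption procedure for Article 7, so it cannot stand once Article 7 is removed. Although Article 9 refers to Article 7, its operative terms do not depend on Article 7, so it remains in effect. With no severability clause, the stated default rule severs what cannot stand and enforces each remaining provision that can operate on its own. That leaves Article 1, Article 4, Article 6, and Article 9 in effect.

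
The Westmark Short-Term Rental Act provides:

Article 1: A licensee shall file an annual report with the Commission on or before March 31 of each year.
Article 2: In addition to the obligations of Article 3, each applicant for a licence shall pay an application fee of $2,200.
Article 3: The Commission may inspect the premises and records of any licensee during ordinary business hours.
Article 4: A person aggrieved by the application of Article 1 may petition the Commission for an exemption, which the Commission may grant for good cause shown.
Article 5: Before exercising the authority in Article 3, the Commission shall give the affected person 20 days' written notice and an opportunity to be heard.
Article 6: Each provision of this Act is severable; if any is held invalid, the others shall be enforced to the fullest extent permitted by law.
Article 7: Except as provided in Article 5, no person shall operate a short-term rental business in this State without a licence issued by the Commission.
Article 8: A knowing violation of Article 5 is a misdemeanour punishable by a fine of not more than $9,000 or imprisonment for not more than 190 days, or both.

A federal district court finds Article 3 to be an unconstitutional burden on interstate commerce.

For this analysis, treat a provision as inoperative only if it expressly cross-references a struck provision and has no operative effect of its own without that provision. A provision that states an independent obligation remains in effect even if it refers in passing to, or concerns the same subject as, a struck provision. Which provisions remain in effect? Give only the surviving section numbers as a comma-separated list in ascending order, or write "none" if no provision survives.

Article 3 is struck. The only function of Article 5 is the notice-and-hearing requirement for Article 3, so it cannot stand once Article 3 is removed. The only function of Article 8 is the criminal penalty for violating Article 5, so it cannot stand once Article 5 is removed. Although Article 2 refers to Article 3, its operative terms do not depend on Article 3, so it remains in effect. Article 7 mentions Article 5 but its own obligation stands independently of Article 5, so Article 7 is not affected. Article 6 is a severability clause and preserves every provision that can still be given independent effect. That leaves Article 1, Article 2, Article 4, Article 6, and Article 7 in effect.

1, 2, 4, 6, 7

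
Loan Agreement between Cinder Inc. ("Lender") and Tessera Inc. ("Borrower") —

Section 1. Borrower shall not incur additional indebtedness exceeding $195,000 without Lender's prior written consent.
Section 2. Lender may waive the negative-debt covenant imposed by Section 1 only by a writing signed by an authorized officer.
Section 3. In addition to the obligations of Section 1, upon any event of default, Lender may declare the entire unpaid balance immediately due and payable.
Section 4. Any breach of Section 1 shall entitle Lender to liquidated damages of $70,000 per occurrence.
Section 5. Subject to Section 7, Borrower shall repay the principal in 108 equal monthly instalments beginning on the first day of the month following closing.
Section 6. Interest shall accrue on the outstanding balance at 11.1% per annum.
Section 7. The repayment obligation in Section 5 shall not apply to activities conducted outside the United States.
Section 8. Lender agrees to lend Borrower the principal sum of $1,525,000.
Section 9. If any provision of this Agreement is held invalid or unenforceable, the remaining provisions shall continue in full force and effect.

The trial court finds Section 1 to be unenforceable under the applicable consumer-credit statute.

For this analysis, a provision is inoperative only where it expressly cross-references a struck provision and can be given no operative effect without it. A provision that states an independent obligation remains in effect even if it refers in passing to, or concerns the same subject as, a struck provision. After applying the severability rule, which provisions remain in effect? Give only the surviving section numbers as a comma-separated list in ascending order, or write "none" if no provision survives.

3, 5, 6, 7, 8, 9

Section 1 is struck. Section 2 has no operative effect of its own apart from Section 1 and is therefore inoperative. Section 4 operates only by reference to Section 1, so it falls with Section 1. Although Section 3 refers to Section 1, its operative terms do not depend on Section 1, so it remains in effect. Section 9 is a severability clause and preserves every provision that can still be given independent effect. The provisions still in force are Section 3, Section 5, Section 6, Section 7, Section 8, and Section 9.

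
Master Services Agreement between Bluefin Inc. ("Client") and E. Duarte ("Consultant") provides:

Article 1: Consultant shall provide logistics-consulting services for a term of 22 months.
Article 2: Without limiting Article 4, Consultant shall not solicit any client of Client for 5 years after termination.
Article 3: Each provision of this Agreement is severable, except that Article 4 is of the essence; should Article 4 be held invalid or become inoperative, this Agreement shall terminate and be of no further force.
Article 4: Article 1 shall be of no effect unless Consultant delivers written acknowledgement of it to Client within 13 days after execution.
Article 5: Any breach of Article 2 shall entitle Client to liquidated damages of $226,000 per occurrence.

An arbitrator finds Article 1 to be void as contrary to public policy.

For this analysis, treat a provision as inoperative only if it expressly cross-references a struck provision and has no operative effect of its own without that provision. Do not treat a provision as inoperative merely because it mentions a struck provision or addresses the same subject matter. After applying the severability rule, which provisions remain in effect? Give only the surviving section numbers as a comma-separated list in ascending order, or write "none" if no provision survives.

none

Article 1 is struck. The only function of Article 4 is the acknowledgement condition for Article 1, so it cannot stand once Article 1 is removed. Article 3 makes Article 4 an essential term, and Article 4 has been rendered inoperative by the cascade; under Article 3, the entire Agreement is therefore void. No provision of the Agreement survives.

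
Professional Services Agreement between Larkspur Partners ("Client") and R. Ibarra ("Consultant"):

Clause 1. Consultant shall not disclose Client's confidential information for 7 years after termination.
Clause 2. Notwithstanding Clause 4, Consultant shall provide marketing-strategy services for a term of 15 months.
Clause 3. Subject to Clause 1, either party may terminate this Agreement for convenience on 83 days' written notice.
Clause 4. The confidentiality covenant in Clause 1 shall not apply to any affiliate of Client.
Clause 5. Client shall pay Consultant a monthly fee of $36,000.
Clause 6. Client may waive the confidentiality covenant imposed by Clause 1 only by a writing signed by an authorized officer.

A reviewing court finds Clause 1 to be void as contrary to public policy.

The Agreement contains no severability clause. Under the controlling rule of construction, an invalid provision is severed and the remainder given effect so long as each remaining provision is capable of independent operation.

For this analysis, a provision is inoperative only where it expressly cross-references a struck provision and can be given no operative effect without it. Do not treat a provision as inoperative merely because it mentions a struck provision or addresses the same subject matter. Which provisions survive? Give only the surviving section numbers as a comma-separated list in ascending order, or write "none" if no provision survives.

2, 3, 5

Clause 1 is struck. Clause 4 does nothing except set the carve-out from the confidentiality covenant by reference to Clause 1; with Clause 1 gone it has no independent effect and is inoperative. Clause 6 has no operative effect of its own apart from Clause 1 and is therefore inoperative. Although Clause 3 refers to Clause 1, its operative terms do not depend on Clause 1, so it remains in effect. Clause 2 mentions Clause 4 but its own obligation stands independently of Clause 4, so Clause 2 is not affected. Under the stated default rule, only provisions that cannot operate independently fall away; the rest are enforced. The provisions still in force are Clause 2, Clause 3, and Clause 5.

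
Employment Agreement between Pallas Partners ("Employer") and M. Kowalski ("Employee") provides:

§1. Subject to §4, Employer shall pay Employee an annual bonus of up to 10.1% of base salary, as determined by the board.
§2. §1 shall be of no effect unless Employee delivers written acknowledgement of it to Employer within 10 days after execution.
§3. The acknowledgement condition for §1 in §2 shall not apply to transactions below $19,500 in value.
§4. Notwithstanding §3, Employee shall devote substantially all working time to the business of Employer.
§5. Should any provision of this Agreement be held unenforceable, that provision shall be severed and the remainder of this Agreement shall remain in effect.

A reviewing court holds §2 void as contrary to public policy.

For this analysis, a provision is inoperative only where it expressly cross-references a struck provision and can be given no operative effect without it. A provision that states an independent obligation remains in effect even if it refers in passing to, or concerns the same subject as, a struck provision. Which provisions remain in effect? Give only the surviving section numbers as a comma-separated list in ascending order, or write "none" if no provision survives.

§2 is struck. §3 does nothing except set the carve-out from the acknowledgement condition for §1 by reference to §2; with §2 gone it has no independent effect and is inoperative. §4 mentions §3 but its own obligation stands independently of §3, so §4 is not affected. §5 is a severability clause and preserves every provision that can still be given independent effect. The provisions still in force are §1, §4, and §5.

1, 4, 5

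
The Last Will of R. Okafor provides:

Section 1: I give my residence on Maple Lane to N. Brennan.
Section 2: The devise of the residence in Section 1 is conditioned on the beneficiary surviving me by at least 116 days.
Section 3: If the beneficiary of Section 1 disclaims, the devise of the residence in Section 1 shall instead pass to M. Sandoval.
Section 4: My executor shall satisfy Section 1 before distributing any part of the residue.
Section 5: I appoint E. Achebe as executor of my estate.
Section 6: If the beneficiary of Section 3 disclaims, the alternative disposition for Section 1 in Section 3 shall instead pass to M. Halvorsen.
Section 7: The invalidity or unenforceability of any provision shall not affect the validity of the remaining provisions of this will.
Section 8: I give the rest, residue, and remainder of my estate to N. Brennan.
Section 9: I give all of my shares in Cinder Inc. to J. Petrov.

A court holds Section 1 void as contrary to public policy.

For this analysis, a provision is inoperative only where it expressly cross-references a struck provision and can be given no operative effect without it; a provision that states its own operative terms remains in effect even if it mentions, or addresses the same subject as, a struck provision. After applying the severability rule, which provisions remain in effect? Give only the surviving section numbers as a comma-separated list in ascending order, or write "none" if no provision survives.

Section 1 is struck. The only function of Section 2 is the survivorship condition on Section 1, so it cannot stand once Section 1 is removed. Section 3 operates only by reference to Section 1, so it falls with Section 1. The only function of Section 4 is the priority direction for Section 1, so it cannot stand once Section 1 is removed. Section 6 has no operative effect of its own apart from Section 3 and is therefore inoperative. Under the severability clause in Section 7, the remaining provisions continue in force. The provisions still in force are Section 5, Section 7, Section 8, and Section 9.

5, 7, 8, 9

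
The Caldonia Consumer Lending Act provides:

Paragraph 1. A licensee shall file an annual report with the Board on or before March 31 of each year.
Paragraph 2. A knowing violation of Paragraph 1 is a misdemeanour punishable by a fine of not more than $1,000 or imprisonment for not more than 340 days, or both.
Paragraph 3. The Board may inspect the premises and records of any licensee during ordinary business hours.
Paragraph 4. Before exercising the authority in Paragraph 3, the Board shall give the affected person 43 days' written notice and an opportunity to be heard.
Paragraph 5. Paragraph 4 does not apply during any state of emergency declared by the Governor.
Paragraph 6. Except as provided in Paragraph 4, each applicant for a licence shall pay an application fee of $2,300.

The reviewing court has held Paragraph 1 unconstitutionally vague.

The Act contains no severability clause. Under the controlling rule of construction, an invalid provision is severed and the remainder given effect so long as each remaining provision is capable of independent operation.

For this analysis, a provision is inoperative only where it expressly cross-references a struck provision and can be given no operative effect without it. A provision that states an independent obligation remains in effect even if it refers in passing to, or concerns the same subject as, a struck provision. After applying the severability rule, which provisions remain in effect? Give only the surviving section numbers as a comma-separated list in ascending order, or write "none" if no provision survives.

Paragraph 1 is struck. Paragraph 2 has no operative effect of its own apart from Paragraph 1 and is therefore inoperative. With no severability clause, the stated default rule severs what cannot stand and enforces each remaining provision that can operate on its own. The provisions still in force are Paragraph 3, Paragraph 4, Paragraph 5, and Paragraph 6.

3, 4, 5, 6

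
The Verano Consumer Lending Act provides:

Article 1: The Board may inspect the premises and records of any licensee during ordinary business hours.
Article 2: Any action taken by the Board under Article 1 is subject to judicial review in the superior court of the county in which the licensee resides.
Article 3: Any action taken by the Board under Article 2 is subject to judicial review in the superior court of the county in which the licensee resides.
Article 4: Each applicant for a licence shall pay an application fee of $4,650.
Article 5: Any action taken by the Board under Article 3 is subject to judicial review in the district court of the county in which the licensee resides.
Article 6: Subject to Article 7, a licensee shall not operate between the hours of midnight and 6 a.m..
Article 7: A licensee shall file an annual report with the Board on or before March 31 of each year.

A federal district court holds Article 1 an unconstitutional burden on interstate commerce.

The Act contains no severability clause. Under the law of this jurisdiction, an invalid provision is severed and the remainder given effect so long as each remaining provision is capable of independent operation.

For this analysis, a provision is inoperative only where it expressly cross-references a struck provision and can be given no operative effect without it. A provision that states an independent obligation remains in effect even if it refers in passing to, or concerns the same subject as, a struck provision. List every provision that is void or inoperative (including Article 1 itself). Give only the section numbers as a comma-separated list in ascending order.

1, 2, 3, 5

Article 1 is struck. Article 2 has no operative effect of its own apart from Article 1 and is therefore inoperative. Article 3 operates only by reference to Article 2, so it falls with Article 2. Article 5 operates only by reference to Article 3, so it falls with Article 3. With no severability clause, the stated default rule severs what cannot stand and enforces each remaining provision that can operate on its own. That leaves Article 4, Article 6, and Article 7 in effect.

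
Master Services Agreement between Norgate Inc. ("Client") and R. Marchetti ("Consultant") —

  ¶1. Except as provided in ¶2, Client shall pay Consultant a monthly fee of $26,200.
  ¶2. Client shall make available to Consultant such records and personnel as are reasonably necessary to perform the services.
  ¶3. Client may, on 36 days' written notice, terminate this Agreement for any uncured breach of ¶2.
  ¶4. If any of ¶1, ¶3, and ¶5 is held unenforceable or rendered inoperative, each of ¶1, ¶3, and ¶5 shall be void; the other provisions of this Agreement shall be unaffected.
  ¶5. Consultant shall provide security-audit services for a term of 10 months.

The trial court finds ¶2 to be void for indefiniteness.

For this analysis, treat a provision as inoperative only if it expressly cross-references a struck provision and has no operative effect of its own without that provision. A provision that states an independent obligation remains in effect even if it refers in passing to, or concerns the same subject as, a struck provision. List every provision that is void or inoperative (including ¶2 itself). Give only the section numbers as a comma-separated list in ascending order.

1, 2, 3, 5

¶2 is struck. ¶3 merely fixes the termination right for breach of ¶2; with ¶2 gone it has nothing to operate on and falls away. ¶4 declares ¶1, ¶3, and ¶5 mutually dependent; since one of them has fallen, all of them are of no effect. That brings down ¶1 and ¶5 as well. The remainder continues in force under ¶4. Only ¶4 remains in effect.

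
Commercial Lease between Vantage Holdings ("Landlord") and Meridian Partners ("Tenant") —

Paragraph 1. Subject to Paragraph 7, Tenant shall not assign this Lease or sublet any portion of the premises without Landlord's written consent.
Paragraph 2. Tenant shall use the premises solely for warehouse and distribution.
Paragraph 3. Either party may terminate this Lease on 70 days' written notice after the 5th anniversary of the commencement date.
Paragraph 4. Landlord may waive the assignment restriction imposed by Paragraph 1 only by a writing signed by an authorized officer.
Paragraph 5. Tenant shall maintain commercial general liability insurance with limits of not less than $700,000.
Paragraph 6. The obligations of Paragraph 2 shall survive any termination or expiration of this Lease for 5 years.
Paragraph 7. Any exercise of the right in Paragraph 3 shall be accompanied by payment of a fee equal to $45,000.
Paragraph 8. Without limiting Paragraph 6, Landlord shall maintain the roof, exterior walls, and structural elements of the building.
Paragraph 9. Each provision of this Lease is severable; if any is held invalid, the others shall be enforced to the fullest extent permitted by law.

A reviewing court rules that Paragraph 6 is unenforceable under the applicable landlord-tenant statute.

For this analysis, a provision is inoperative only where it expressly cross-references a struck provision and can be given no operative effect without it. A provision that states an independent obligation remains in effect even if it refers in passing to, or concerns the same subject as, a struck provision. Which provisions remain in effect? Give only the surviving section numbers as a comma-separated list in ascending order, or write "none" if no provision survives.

Paragraph 6 is struck. Paragraph 8 mentions Paragraph 6 but its own obligation stands independently of Paragraph 6, so Paragraph 8 is not affected. No other provision's operative terms depend on Paragraph 6. Paragraph 9 is a severability clause and preserves every provision that can still be given independent effect. Paragraph 1, Paragraph 2, Paragraph 3, Paragraph 4, Paragraph 5, Paragraph 7, Paragraph 8, and Paragraph 9 remain in effect.

1, 2, 3, 4, 5, 7, 8, 9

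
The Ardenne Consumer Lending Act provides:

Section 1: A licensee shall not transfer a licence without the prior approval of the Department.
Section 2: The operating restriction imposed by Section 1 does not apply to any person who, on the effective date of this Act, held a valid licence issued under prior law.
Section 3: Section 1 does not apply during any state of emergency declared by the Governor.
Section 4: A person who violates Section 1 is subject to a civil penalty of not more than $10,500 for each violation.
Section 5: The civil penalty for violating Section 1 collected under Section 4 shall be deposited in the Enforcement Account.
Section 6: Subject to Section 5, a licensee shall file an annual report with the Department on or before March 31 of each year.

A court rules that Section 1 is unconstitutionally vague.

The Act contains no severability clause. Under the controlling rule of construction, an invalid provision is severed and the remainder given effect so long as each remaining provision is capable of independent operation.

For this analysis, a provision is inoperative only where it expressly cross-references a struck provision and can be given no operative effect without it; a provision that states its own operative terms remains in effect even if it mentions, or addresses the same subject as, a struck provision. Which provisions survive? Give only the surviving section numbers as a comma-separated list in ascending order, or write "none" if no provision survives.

6

Section 1 is struck. Section 2 operates only by reference to Section 1, so it falls with Section 1. Section 3 has no operative effect of its own apart from Section 1 and is therefore inoperative. The only function of Section 4 is the civil penalty for violating Section 1, so it cannot stand once Section 1 is removed. Section 5 has no operative effect of its own apart from Section 4 and is therefore inoperative. Although Section 6 refers to Section 5, its operative terms do not depend on Section 5, so it remains in effect. With no severability clause, the stated default rule severs what cannot stand and enforces each remaining provision that can operate on its own. Only Section 6 remains in effect.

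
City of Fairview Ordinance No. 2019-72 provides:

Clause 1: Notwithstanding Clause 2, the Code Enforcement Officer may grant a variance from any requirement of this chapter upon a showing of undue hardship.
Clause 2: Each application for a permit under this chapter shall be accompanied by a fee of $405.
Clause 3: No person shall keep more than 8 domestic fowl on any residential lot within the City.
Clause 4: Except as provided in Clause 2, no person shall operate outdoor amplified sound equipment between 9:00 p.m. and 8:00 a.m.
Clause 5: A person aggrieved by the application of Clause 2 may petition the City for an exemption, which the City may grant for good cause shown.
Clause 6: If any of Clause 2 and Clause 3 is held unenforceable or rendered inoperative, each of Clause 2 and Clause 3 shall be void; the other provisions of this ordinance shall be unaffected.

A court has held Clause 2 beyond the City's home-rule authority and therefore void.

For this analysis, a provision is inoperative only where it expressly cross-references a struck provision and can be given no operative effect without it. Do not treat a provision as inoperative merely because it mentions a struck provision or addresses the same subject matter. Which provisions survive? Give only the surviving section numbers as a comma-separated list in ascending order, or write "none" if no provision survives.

1, 4, 6

Clause 2 is struck. Clause 5 operates only by reference to Clause 2, so it falls with Clause 2. Although Clause 4 refers to Clause 2, its operative terms do not depend on Clause 2, so it remains in effect. Although Clause 1 refers to Clause 2, its operative terms do not depend on Clause 2, so it remains in effect. Clause 6 declares Clause 2 and Clause 3 mutually dependent; since one of them has fallen, all of them are of no effect. That brings down Clause 3 as well. The remainder continues in force under Clause 6. The provisions still in force are Clause 1, Clause 4, and Clause 6.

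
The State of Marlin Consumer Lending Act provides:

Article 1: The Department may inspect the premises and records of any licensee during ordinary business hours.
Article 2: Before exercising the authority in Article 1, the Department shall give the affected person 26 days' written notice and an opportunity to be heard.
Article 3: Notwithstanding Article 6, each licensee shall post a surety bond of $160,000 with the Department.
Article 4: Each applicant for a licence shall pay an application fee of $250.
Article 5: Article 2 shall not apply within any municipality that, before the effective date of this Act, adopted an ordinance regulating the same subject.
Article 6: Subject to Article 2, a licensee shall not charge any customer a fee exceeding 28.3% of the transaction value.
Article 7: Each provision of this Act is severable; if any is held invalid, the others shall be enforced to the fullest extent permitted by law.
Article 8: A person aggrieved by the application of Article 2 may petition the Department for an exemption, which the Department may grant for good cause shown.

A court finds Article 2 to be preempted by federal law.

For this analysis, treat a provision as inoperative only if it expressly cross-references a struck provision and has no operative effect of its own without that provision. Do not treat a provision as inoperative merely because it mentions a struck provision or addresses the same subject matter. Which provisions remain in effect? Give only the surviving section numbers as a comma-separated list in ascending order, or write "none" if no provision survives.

1, 3, 4, 6, 7

Article 2 is struck. Article 5 operates only by reference to Article 2, so it falls with Article 2. The only function of Article 8 is the exemption procedure for Article 2, so it cannot stand once Article 2 is removed. Article 6 mentions Article 2 but its own obligation stands independently of Article 2, so Article 6 is not affected. Under the severability clause in Article 7, the remaining provisions continue in force. Article 1, Article 3, Article 4, Article 6, and Article 7 remain in effect.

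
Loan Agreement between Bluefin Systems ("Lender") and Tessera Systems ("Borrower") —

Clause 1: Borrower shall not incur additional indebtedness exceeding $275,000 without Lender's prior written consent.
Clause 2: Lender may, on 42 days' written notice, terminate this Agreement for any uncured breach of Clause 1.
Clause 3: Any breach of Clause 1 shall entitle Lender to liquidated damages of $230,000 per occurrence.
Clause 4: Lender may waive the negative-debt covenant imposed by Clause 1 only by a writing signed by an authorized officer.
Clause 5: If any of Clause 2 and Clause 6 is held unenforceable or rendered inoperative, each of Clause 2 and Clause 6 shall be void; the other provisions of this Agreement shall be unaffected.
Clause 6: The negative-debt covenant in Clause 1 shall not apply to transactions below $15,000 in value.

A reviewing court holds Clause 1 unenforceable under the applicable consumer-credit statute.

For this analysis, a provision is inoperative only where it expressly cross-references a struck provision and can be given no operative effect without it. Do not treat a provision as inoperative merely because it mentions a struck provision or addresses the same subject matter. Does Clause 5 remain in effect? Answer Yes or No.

Yes

Clause 1 is struck. The only function of Clause 2 is the termination right for breach of Clause 1, so it cannot stand once Clause 1 is removed. Clause 3 has no operative effect of its own apart from Clause 1 and is therefore inoperative. Clause 4 has no operative effect of its own apart from Clause 1 and is therefore inoperative. The whole of Clause 6 is the carve-out from the negative-debt covenant, defined by reference to Clause 1, so Clause 6 cannot stand once Clause 1 is removed. Clause 5 declares Clause 2 and Clause 6 mutually dependent; since one of them has fallen, all of them are of no effect. The remainder continues in force under Clause 5. Only Clause 5 remains in effect. Clause 5 is among the surviving provisions, so the answer is yes.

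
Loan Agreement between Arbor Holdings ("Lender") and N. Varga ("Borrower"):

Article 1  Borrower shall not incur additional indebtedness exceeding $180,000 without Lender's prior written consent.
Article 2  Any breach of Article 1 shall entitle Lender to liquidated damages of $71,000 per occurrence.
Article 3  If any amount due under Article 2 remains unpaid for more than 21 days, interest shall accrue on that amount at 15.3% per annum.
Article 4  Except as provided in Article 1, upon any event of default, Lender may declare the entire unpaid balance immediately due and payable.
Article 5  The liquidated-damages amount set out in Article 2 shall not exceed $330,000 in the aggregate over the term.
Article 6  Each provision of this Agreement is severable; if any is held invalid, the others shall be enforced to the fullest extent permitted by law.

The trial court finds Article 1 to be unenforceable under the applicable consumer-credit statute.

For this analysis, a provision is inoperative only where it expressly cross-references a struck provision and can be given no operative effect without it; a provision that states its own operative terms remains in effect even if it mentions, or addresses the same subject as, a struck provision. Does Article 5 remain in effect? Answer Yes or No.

No

Article 1 is struck. Article 2 does nothing except set the liquidated-damages amount by reference to Article 1; with Article 1 gone it has no independent effect and is inoperative. Article 3 does nothing except set the default interest on the liquidated-damages amount by reference to Article 2; with Article 2 gone it has no independent effect and is inoperative. The whole of Article 5 is the aggregate cap on the liquidated-damages amount, defined by reference to Article 2, so Article 5 cannot stand once Article 2 is removed. Article 4 mentions Article 1 but its own obligation stands independently of Article 1, so Article 4 is not affected. Article 6 is a severability clause and preserves every provision that can still be given independent effect. The provisions still in force are Article 4 and Article 6. Article 5 is among the inoperative provisions, so the answer is no.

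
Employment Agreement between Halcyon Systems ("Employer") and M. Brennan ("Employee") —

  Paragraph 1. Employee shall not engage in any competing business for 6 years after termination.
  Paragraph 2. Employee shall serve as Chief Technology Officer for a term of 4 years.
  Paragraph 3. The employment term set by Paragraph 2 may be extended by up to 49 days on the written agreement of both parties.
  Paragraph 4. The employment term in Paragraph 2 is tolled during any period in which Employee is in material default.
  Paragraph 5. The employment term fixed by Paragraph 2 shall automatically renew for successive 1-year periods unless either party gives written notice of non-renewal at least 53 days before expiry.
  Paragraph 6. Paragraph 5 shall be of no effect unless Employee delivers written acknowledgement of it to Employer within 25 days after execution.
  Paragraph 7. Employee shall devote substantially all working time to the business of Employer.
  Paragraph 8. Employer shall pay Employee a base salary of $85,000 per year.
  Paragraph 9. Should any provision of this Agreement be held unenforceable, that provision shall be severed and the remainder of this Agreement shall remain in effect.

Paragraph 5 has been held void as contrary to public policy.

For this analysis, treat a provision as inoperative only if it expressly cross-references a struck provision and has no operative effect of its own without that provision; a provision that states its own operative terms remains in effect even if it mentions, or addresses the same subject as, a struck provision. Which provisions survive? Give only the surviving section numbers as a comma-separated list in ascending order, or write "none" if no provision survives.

Paragraph 5 is struck. The only function of Paragraph 6 is the acknowledgement condition for Paragraph 5, so it cannot stand once Paragraph 5 is removed. Under the severability clause in Paragraph 9, the remaining provisions continue in force. That leaves Paragraph 1, Paragraph 2, Paragraph 3, Paragraph 4, Paragraph 7, Paragraph 8, and Paragraph 9 in effect.

1, 2, 3, 4, 7, 8, 9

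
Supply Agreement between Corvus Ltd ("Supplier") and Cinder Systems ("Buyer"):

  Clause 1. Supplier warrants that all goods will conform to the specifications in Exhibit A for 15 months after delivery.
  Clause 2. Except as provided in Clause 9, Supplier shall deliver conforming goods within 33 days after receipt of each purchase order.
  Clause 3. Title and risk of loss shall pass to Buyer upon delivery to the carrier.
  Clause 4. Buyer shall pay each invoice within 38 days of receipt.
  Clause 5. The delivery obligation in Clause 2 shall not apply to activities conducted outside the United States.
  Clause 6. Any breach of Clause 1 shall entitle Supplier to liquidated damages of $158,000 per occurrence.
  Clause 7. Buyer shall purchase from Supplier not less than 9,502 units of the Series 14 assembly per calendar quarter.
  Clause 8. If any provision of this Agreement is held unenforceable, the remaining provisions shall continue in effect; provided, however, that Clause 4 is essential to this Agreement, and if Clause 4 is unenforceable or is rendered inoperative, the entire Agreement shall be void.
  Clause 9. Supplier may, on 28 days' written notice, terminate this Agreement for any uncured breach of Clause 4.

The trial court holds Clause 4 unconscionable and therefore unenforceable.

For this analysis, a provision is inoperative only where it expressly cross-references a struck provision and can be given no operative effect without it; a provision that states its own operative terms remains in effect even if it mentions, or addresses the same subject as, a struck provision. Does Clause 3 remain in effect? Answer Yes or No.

No

Clause 4 is struck. Clause 9 merely fixes the termination right for breach of Clause 4; with Clause 4 gone it has nothing to operate on and falls away. Clause 8 makes Clause 4 an essential term, and Clause 4 is the provision held invalid; under Clause 8, the entire Agreement is therefore void. No provision of the Agreement survives. Clause 3 is among the inoperative provisions, so the answer is no.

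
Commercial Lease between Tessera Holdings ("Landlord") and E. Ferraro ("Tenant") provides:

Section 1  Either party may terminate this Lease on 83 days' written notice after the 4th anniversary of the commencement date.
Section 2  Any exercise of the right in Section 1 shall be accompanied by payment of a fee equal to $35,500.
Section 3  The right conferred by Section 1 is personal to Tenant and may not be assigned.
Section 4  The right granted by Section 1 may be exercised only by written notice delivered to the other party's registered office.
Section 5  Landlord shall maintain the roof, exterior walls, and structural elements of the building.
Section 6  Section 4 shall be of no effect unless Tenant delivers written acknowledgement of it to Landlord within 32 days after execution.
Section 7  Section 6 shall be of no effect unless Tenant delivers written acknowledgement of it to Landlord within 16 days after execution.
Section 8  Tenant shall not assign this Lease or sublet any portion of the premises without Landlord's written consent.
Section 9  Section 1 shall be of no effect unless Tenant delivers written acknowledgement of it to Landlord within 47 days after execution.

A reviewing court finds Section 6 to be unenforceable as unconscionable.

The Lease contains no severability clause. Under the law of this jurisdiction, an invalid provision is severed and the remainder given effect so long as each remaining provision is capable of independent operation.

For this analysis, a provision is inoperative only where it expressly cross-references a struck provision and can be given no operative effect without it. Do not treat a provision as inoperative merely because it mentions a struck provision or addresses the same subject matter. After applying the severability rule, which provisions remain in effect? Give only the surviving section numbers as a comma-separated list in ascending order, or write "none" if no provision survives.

1, 2, 3, 4, 5, 8, 9

Section 6 is struck. Section 7 has no operative effect of its own apart from Section 6 and is therefore inoperative. Under the stated default rule, only provisions that cannot operate independently fall away; the rest are enforced. That leaves Section 1, Section 2, Section 3, Section 4, Section 5, Section 8, and Section 9 in effect.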